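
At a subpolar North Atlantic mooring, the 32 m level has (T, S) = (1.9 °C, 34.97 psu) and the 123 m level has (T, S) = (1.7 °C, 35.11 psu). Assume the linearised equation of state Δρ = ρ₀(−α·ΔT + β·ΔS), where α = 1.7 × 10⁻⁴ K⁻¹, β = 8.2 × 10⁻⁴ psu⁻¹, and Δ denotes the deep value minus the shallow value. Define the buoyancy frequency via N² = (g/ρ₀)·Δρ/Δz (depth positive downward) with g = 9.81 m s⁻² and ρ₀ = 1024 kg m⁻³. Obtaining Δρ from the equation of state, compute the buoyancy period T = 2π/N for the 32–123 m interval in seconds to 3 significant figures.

1.57 × 10³ s

ΔT = -0.2 K, ΔS = +0.14 psu (deep − shallow).
Δρ/ρ₀ = −αΔT + βΔS = 3.40 × 10⁻⁵ + 1.148 × 10⁻⁴ = 1.488 × 10⁻⁴, so Δρ ≈ 0.1524 kg m⁻³.
N² = (g/ρ₀)·Δρ/Δz = g·(Δρ/ρ₀)/Δz = 9.81 × 1.488 × 10⁻⁴ / 91 = 1.6041 × 10⁻⁵ s⁻².
N = √(1.6041 × 10⁻⁵) = 4.0051 × 10⁻³ rad s⁻¹ → T = 2π/N = 1.5688 × 10³ s ≈ 1.57 × 10³ s.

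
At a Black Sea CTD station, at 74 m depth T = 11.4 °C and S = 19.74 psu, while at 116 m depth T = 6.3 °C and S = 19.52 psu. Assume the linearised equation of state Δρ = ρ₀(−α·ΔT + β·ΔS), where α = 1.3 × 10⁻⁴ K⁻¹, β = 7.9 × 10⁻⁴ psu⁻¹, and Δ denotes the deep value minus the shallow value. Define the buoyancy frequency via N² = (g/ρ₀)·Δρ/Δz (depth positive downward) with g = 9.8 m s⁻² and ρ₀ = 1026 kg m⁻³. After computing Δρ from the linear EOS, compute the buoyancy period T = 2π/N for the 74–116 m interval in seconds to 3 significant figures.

ΔT = -5.1 K, ΔS = -0.22 psu (deep − shallow).
Δρ/ρ₀ = −αΔT + βΔS = 6.63 × 10⁻⁴ − 1.738 × 10⁻⁴ = 4.892 × 10⁻⁴, so Δρ ≈ 0.5019 kg m⁻³.
N² = (g/ρ₀)·Δρ/Δz = g·(Δρ/ρ₀)/Δz = 9.8 × 4.892 × 10⁻⁴ / 42 = 1.1415 × 10⁻⁴ s⁻².
N = √(1.1415 × 10⁻⁴) = 0.010684 rad s⁻¹ → T = 2π/N = 588.09 s ≈ 588 s.

588 s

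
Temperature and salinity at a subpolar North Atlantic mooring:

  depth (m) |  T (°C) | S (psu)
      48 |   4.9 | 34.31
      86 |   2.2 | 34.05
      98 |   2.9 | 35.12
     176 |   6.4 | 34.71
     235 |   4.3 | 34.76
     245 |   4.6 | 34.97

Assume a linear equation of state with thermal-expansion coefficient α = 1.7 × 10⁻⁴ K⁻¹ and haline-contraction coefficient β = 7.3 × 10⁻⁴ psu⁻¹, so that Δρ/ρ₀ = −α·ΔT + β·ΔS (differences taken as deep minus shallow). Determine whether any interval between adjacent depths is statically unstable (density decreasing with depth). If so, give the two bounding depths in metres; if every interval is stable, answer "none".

Evaluate Δρ/ρ₀ = −αΔT + βΔS across each adjacent pair:
  48–86 m: −αΔT+βΔS = −(1.7 × 10⁻⁴)(-2.7)+(7.3 × 10⁻⁴)(-0.26) = 2.7 × 10⁻⁴ → stable
  86–98 m: −αΔT+βΔS = −(1.7 × 10⁻⁴)(+0.7)+(7.3 × 10⁻⁴)(+1.07) = 6.6 × 10⁻⁴ → stable
  98–176 m: −αΔT+βΔS = −(1.7 × 10⁻⁴)(+3.5)+(7.3 × 10⁻⁴)(-0.41) = -8.9 × 10⁻⁴ → UNSTABLE
  176–235 m: −αΔT+βΔS = −(1.7 × 10⁻⁴)(-2.1)+(7.3 × 10⁻⁴)(+0.05) = 3.9 × 10⁻⁴ → stable
  235–245 m: −αΔT+βΔS = −(1.7 × 10⁻⁴)(+0.3)+(7.3 × 10⁻⁴)(+0.21) = 1.0 × 10⁻⁴ → stable
The 98–176 m interval has Δρ < 0: lighter water underlies denser water.

98–176 m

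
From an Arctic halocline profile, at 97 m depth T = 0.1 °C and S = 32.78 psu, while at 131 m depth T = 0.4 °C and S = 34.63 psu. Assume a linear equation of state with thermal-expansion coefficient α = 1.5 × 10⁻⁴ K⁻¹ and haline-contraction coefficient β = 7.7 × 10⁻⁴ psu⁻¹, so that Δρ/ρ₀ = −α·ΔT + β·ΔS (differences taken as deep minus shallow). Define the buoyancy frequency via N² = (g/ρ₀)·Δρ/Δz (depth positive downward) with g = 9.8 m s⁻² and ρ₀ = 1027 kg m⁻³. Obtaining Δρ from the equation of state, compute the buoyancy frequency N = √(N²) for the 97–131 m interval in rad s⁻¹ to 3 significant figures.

ΔT = +0.3 K, ΔS = +1.85 psu (deep − shallow).
Δρ/ρ₀ = −αΔT + βΔS = -4.50 × 10⁻⁵ + 1.4245 × 10⁻³ = 1.3795 × 10⁻³, so Δρ ≈ 1.417 kg m⁻³.
N² = (g/ρ₀)·Δρ/Δz = g·(Δρ/ρ₀)/Δz = 9.8 × 1.3795 × 10⁻³ / 34 = 3.9762 × 10⁻⁴ s⁻².
N = √(3.9762 × 10⁻⁴) = 0.019940 rad s⁻¹ ≈ 0.0199 rad s⁻¹.

0.0199 rad s⁻¹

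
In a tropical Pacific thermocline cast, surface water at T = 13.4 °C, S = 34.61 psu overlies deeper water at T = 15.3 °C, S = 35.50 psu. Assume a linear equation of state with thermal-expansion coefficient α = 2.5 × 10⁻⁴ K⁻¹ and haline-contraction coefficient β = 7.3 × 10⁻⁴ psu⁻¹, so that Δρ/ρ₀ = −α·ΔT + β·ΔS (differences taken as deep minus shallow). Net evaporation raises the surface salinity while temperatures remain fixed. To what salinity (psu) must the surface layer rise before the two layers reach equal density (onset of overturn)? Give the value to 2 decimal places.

34.85 psu

Neutral buoyancy requires −α(T_deep − T_surf) + β(S_deep − S_surf′) = 0.
S_surf′ = S_deep − (α/β)·ΔT = 35.50 − (2.5 × 10⁻⁴/7.3 × 10⁻⁴)·(+1.9) = 34.8493 psu.
Increase required: 34.8493 − 34.61 = 0.2393 psu.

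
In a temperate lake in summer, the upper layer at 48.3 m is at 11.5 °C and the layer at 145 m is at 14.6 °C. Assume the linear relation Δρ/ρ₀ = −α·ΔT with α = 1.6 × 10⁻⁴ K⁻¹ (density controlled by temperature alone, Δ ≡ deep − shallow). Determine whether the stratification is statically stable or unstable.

unstable

ΔT = 14.6 − 11.5 = +3.1 K, so Δρ/ρ₀ = −αΔT = -4.96 × 10⁻⁴.
Δρ/ρ₀ < 0, so Δρ < 0: deeper water is lighter → statically unstable; the column would overturn.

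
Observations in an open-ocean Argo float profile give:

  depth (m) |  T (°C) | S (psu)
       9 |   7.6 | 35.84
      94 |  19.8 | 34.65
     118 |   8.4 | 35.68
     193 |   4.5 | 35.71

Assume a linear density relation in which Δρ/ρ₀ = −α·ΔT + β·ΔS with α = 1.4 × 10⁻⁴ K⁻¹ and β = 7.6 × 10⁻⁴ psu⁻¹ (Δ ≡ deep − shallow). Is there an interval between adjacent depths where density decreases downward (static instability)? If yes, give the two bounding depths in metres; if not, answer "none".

9–94 m

Evaluate Δρ/ρ₀ = −αΔT + βΔS across each adjacent pair:
  9–94 m: −αΔT+βΔS = −(1.4 × 10⁻⁴)(+12.2)+(7.6 × 10⁻⁴)(-1.19) = -2.6 × 10⁻³ → UNSTABLE
  94–118 m: −αΔT+βΔS = −(1.4 × 10⁻⁴)(-11.4)+(7.6 × 10⁻⁴)(+1.03) = 2.4 × 10⁻³ → stable
  118–193 m: −αΔT+βΔS = −(1.4 × 10⁻⁴)(-3.9)+(7.6 × 10⁻⁴)(+0.03) = 5.7 × 10⁻⁴ → stable
The 9–94 m interval has Δρ < 0: lighter water underlies denser water.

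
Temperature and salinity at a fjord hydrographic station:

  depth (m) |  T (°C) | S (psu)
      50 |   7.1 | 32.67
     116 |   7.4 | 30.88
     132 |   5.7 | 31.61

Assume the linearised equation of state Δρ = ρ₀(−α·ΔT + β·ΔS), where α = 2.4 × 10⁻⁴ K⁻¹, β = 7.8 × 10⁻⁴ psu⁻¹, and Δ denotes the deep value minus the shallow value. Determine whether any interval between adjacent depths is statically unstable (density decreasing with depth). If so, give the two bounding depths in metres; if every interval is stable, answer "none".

Evaluate Δρ/ρ₀ = −αΔT + βΔS across each adjacent pair:
  50–116 m: −αΔT+βΔS = −(2.4 × 10⁻⁴)(+0.3)+(7.8 × 10⁻⁴)(-1.79) = -1.5 × 10⁻³ → UNSTABLE
  116–132 m: −αΔT+βΔS = −(2.4 × 10⁻⁴)(-1.7)+(7.8 × 10⁻⁴)(+0.73) = 9.8 × 10⁻⁴ → stable
The 50–116 m interval has Δρ < 0: lighter water underlies denser water.

50–116 m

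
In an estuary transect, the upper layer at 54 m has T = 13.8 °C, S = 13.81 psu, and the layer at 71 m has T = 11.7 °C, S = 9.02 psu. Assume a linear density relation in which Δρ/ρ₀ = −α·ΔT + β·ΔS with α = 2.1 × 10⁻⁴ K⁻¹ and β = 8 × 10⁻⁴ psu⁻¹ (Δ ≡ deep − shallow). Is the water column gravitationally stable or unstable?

unstable

ΔT = 11.7 − 13.8 = -2.1 K and ΔS = 9.02 − 13.81 = -4.79 psu (deep − shallow).
−αΔT = 4.41 × 10⁻⁴; βΔS = -3.832 × 10⁻³; sum Δρ/ρ₀ = -3.391 × 10⁻³.
Δρ/ρ₀ < 0, so Δρ < 0: deeper water is lighter → statically unstable; the column would overturn.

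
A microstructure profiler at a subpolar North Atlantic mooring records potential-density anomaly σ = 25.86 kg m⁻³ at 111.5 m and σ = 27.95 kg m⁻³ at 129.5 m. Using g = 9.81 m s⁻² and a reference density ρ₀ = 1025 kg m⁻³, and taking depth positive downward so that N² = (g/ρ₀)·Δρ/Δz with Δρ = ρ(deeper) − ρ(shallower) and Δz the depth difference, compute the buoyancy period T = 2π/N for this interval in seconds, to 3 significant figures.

188 s

Δρ = 1027.95 − 1025.86 = 2.09 kg m⁻³ over Δz = 129.5 − 111.5 = 18 m.
N² = (9.81/1025) × (2.09/18) = 1.1113 × 10⁻³ s⁻².
N = √(1.1113 × 10⁻³) = 0.033336 rad s⁻¹, so T = 2π/N = 188.48 s ≈ 188 s.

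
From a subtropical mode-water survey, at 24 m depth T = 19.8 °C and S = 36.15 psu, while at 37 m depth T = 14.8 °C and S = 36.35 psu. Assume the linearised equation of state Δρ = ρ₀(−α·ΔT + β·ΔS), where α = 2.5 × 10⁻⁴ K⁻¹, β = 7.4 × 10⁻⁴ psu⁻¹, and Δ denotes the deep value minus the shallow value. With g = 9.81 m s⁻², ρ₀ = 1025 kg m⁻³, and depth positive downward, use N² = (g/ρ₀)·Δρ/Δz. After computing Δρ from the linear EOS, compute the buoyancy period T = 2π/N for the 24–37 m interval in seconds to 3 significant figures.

ΔT = -5.0 K, ΔS = +0.20 psu (deep − shallow).
Δρ/ρ₀ = −αΔT + βΔS = 1.25 × 10⁻³ + 1.48 × 10⁻⁴ = 1.398 × 10⁻³, so Δρ ≈ 1.433 kg m⁻³.
N² = (g/ρ₀)·Δρ/Δz = g·(Δρ/ρ₀)/Δz = 9.81 × 1.398 × 10⁻³ / 13 = 1.0550 × 10⁻³ s⁻².
N = √(1.0550 × 10⁻³) = 0.032481 rad s⁻¹ → T = 2π/N = 193.44 s ≈ 193 s.

193 s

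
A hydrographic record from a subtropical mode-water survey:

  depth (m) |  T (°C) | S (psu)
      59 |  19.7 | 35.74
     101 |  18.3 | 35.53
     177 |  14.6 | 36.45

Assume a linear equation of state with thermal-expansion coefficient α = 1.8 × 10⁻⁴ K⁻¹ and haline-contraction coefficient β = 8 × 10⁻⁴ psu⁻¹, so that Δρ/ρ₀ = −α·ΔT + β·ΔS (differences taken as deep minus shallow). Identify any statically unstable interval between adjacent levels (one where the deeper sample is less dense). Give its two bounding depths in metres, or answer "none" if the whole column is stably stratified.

none

Evaluate Δρ/ρ₀ = −αΔT + βΔS across each adjacent pair:
  59–101 m: −αΔT+βΔS = −(1.8 × 10⁻⁴)(-1.4)+(8 × 10⁻⁴)(-0.21) = 8.4 × 10⁻⁵ → stable
  101–177 m: −αΔT+βΔS = −(1.8 × 10⁻⁴)(-3.7)+(8 × 10⁻⁴)(+0.92) = 1.4 × 10⁻³ → stable
Every interval has Δρ > 0: the column is stably stratified throughout.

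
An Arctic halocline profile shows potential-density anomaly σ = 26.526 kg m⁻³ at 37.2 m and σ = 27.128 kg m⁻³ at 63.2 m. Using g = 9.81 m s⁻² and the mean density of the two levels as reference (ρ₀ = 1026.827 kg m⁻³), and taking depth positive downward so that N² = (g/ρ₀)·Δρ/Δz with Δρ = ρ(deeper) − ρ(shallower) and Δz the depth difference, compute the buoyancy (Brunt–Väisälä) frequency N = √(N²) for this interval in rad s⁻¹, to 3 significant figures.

0.0149 rad s⁻¹

Δρ = 1027.128 − 1026.526 = 0.602 kg m⁻³ over Δz = 63.2 − 37.2 = 26 m.
N² = (9.81/1026.827) × (0.602/26) = 2.2120 × 10⁻⁴ s⁻².
N = √(2.2120 × 10⁻⁴) = 0.014873 rad s⁻¹ ≈ 0.0149 rad s⁻¹.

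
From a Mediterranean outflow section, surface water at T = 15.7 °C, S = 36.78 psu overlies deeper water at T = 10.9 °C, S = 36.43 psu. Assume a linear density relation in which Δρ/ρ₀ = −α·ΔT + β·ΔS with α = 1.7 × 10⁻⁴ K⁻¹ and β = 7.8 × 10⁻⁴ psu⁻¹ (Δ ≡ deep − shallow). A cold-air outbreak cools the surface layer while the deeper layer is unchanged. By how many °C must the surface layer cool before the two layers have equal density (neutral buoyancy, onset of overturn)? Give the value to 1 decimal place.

Neutral buoyancy requires Δρ = 0, i.e. −α(T_deep − T_surf′) + β(S_deep − S_surf) = 0.
T_surf′ = T_deep − (β/α)·ΔS = 10.9 − (7.8 × 10⁻⁴/1.7 × 10⁻⁴)·(-0.35) = 12.506 °C.
Cooling required: 15.7 − (12.506) = 3.194 °C.

3.2 °C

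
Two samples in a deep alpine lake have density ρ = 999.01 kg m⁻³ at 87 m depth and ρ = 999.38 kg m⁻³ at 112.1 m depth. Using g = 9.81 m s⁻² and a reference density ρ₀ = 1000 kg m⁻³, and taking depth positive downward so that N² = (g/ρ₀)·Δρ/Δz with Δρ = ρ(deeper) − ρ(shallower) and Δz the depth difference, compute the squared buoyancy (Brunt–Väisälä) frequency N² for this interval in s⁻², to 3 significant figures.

1.45 × 10⁻⁴ s⁻²

Δρ = 999.38 − 999.01 = 0.37 kg m⁻³ over Δz = 112.1 − 87 = 25.1 m.
N² = (9.81/1000) × (0.37/25.1) = 1.4461 × 10⁻⁴ s⁻² ≈ 1.45 × 10⁻⁴ s⁻².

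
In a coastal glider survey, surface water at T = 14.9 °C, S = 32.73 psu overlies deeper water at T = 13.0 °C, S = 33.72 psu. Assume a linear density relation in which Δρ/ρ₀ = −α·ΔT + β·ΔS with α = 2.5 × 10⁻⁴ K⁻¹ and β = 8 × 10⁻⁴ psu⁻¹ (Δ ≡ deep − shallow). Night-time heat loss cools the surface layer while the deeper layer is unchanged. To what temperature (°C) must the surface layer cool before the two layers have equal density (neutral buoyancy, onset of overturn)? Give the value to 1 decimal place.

9.8 °C

Neutral buoyancy requires Δρ = 0, i.e. −α(T_deep − T_surf′) + β(S_deep − S_surf) = 0.
T_surf′ = T_deep − (β/α)·ΔS = 13.0 − (8 × 10⁻⁴/2.5 × 10⁻⁴)·(+0.99) = 9.832 °C.
Cooling required: 14.9 − (9.832) = 5.068 °C.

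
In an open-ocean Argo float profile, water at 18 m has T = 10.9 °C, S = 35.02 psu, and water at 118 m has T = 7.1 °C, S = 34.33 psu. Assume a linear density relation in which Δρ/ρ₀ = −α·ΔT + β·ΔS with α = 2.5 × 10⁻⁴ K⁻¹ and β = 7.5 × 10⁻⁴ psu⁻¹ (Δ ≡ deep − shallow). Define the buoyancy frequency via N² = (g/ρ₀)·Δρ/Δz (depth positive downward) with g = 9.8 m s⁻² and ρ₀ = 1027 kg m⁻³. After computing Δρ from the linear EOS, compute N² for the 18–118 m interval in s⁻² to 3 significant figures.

ΔT = -3.8 K, ΔS = -0.69 psu (deep − shallow).
Δρ/ρ₀ = −αΔT + βΔS = 9.50 × 10⁻⁴ − 5.175 × 10⁻⁴ = 4.325 × 10⁻⁴, so Δρ ≈ 0.4442 kg m⁻³.
N² = (g/ρ₀)·Δρ/Δz = g·(Δρ/ρ₀)/Δz = 9.8 × 4.325 × 10⁻⁴ / 100 = 4.2385 × 10⁻⁵ s⁻² ≈ 4.24 × 10⁻⁵ s⁻².

4.24 × 10⁻⁵ s⁻²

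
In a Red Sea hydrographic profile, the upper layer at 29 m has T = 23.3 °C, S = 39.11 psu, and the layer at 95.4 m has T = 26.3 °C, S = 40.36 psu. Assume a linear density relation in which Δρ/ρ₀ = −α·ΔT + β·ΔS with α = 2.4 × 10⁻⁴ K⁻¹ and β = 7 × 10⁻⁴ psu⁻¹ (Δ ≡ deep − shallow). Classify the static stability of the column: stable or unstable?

ΔT = 26.3 − 23.3 = +3.0 K and ΔS = 40.36 − 39.11 = +1.25 psu (deep − shallow).
−αΔT = -7.20 × 10⁻⁴; βΔS = 8.75 × 10⁻⁴; sum Δρ/ρ₀ = 1.55 × 10⁻⁴.
Δρ/ρ₀ > 0, so Δρ > 0: deeper water is denser → statically stable.

stable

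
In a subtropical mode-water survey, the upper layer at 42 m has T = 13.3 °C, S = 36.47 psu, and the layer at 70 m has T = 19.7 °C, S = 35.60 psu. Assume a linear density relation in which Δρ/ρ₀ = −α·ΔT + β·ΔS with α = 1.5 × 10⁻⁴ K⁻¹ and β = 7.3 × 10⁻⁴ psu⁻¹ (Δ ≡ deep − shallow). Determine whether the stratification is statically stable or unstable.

ΔT = 19.7 − 13.3 = +6.4 K and ΔS = 35.60 − 36.47 = -0.87 psu (deep − shallow).
−αΔT = -9.60 × 10⁻⁴; βΔS = -6.351 × 10⁻⁴; sum Δρ/ρ₀ = -1.5951 × 10⁻³.
Δρ/ρ₀ < 0, so Δρ < 0: deeper water is lighter → statically unstable; the column would overturn.

unstable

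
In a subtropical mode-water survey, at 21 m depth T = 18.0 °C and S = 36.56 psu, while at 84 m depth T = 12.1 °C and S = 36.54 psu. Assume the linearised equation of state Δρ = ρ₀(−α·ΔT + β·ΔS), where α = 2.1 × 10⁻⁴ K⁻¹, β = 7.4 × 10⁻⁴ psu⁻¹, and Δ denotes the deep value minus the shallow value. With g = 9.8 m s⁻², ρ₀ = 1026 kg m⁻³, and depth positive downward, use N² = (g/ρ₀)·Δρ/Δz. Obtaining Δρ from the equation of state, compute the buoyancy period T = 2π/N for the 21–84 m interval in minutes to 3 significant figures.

7.59 min

ΔT = -5.9 K, ΔS = -0.02 psu (deep − shallow).
Δρ/ρ₀ = −αΔT + βΔS = 1.239 × 10⁻³ − 1.48 × 10⁻⁵ = 1.2242 × 10⁻³, so Δρ ≈ 1.256 kg m⁻³.
N² = (g/ρ₀)·Δρ/Δz = g·(Δρ/ρ₀)/Δz = 9.8 × 1.2242 × 10⁻³ / 63 = 1.9043 × 10⁻⁴ s⁻².
N = √(1.9043 × 10⁻⁴) = 0.013800 rad s⁻¹ → T = 2π/N = 455.30 s = 7.5883 min ≈ 7.59 min.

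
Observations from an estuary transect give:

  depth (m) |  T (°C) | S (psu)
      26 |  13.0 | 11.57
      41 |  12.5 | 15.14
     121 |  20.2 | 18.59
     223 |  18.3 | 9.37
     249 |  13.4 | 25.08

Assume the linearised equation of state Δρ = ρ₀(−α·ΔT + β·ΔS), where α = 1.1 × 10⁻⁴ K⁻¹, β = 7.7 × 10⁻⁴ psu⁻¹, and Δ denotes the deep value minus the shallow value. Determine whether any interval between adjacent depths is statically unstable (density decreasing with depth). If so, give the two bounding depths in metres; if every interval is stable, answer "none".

121–223 m

Evaluate Δρ/ρ₀ = −αΔT + βΔS across each adjacent pair:
  26–41 m: −αΔT+βΔS = −(1.1 × 10⁻⁴)(-0.5)+(7.7 × 10⁻⁴)(+3.57) = 2.8 × 10⁻³ → stable
  41–121 m: −αΔT+βΔS = −(1.1 × 10⁻⁴)(+7.7)+(7.7 × 10⁻⁴)(+3.45) = 1.8 × 10⁻³ → stable
  121–223 m: −αΔT+βΔS = −(1.1 × 10⁻⁴)(-1.9)+(7.7 × 10⁻⁴)(-9.22) = -6.9 × 10⁻³ → UNSTABLE
  223–249 m: −αΔT+βΔS = −(1.1 × 10⁻⁴)(-4.9)+(7.7 × 10⁻⁴)(+15.71) = 0.013 → stable
The 121–223 m interval has Δρ < 0: lighter water underlies denser water.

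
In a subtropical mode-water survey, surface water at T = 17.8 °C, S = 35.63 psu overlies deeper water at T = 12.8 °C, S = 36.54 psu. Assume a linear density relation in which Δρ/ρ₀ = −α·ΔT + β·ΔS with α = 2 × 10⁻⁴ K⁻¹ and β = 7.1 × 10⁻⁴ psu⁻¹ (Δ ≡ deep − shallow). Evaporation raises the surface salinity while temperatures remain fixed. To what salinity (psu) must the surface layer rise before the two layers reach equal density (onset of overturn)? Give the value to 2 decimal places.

Neutral buoyancy requires −α(T_deep − T_surf) + β(S_deep − S_surf′) = 0.
S_surf′ = S_deep − (α/β)·ΔT = 36.54 − (2 × 10⁻⁴/7.1 × 10⁻⁴)·(-5.0) = 37.9485 psu.
Increase required: 37.9485 − 35.63 = 2.3185 psu.

37.95 psu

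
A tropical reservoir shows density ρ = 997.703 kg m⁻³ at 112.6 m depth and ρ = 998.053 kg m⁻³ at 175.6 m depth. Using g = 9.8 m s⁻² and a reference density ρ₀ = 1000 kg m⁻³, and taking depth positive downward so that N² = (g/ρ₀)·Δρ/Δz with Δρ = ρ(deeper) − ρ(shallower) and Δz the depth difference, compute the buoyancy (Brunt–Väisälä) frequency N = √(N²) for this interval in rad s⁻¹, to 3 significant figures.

7.38 × 10⁻³ rad s⁻¹

Δρ = 998.053 − 997.703 = 0.350 kg m⁻³ over Δz = 175.6 − 112.6 = 63 m.
N² = (9.8/1000) × (0.350/63) = 5.4444 × 10⁻⁵ s⁻².
N = √(5.4444 × 10⁻⁵) = 7.3786 × 10⁻³ rad s⁻¹ ≈ 7.38 × 10⁻³ rad s⁻¹.
Since Δρ > 0 the layer is stably stratified.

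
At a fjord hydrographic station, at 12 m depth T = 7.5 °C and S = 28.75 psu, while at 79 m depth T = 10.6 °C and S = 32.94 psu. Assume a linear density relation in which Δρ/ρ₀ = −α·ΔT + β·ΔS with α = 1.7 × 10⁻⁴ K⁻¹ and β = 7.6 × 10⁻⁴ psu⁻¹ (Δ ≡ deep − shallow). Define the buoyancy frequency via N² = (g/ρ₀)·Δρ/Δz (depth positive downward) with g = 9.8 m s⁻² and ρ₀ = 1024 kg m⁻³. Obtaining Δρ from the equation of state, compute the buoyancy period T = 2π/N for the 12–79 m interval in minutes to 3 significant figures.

ΔT = +3.1 K, ΔS = +4.19 psu (deep − shallow).
Δρ/ρ₀ = −αΔT + βΔS = -5.27 × 10⁻⁴ + 3.1844 × 10⁻³ = 2.6574 × 10⁻³, so Δρ ≈ 2.721 kg m⁻³.
N² = (g/ρ₀)·Δρ/Δz = g·(Δρ/ρ₀)/Δz = 9.8 × 2.6574 × 10⁻³ / 67 = 3.8869 × 10⁻⁴ s⁻².
N = √(3.8869 × 10⁻⁴) = 0.019715 rad s⁻¹ → T = 2π/N = 318.70 s = 5.3117 min ≈ 5.31 min.

5.31 min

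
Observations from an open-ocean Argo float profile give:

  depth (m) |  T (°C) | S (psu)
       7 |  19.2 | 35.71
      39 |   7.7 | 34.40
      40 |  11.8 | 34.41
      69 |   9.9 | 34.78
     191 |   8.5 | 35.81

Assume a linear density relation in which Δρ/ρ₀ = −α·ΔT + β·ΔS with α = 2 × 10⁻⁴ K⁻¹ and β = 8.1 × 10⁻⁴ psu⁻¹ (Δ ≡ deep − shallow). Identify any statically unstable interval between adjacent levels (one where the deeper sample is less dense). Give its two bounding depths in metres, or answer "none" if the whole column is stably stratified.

39–40 m

Evaluate Δρ/ρ₀ = −αΔT + βΔS across each adjacent pair:
  7–39 m: −αΔT+βΔS = −(2 × 10⁻⁴)(-11.5)+(8.1 × 10⁻⁴)(-1.31) = 1.2 × 10⁻³ → stable
  39–40 m: −αΔT+βΔS = −(2 × 10⁻⁴)(+4.1)+(8.1 × 10⁻⁴)(+0.01) = -8.1 × 10⁻⁴ → UNSTABLE
  40–69 m: −αΔT+βΔS = −(2 × 10⁻⁴)(-1.9)+(8.1 × 10⁻⁴)(+0.37) = 6.8 × 10⁻⁴ → stable
  69–191 m: −αΔT+βΔS = −(2 × 10⁻⁴)(-1.4)+(8.1 × 10⁻⁴)(+1.03) = 1.1 × 10⁻³ → stable
The 39–40 m interval has Δρ < 0: lighter water underlies denser water.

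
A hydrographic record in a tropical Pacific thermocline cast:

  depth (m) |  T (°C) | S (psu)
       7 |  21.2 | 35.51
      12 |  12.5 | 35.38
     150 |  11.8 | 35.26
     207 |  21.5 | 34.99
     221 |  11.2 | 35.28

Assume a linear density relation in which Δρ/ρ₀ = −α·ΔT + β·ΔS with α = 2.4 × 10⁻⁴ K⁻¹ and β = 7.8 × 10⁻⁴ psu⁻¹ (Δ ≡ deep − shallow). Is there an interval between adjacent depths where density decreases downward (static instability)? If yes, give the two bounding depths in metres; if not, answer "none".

Evaluate Δρ/ρ₀ = −αΔT + βΔS across each adjacent pair:
  7–12 m: −αΔT+βΔS = −(2.4 × 10⁻⁴)(-8.7)+(7.8 × 10⁻⁴)(-0.13) = 2.0 × 10⁻³ → stable
  12–150 m: −αΔT+βΔS = −(2.4 × 10⁻⁴)(-0.7)+(7.8 × 10⁻⁴)(-0.12) = 7.4 × 10⁻⁵ → stable
  150–207 m: −αΔT+βΔS = −(2.4 × 10⁻⁴)(+9.7)+(7.8 × 10⁻⁴)(-0.27) = -2.5 × 10⁻³ → UNSTABLE
  207–221 m: −αΔT+βΔS = −(2.4 × 10⁻⁴)(-10.3)+(7.8 × 10⁻⁴)(+0.29) = 2.7 × 10⁻³ → stable
The 150–207 m interval has Δρ < 0: lighter water underlies denser water.

150–207 m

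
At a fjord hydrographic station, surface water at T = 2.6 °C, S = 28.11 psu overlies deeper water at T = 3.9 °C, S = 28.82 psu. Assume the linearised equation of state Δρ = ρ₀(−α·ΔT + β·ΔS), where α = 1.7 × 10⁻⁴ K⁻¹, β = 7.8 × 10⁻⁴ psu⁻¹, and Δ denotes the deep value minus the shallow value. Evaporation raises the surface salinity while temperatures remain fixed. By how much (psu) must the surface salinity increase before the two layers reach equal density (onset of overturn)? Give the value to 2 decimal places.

Neutral buoyancy requires −α(T_deep − T_surf) + β(S_deep − S_surf′) = 0.
S_surf′ = S_deep − (α/β)·ΔT = 28.82 − (1.7 × 10⁻⁴/7.8 × 10⁻⁴)·(+1.3) = 28.5367 psu.
Increase required: 28.5367 − 28.11 = 0.4267 psu.

0.43 psu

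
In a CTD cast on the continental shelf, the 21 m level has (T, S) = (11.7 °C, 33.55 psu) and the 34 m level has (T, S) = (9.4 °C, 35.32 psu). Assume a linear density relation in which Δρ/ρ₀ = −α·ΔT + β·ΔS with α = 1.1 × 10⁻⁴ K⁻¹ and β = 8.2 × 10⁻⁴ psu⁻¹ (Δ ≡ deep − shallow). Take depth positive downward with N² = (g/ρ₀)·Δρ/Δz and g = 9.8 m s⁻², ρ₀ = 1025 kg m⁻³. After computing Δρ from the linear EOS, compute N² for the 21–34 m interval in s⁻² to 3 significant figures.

ΔT = -2.3 K, ΔS = +1.77 psu (deep − shallow).
Δρ/ρ₀ = −αΔT + βΔS = 2.53 × 10⁻⁴ + 1.4514 × 10⁻³ = 1.7044 × 10⁻³, so Δρ ≈ 1.747 kg m⁻³.
N² = (g/ρ₀)·Δρ/Δz = g·(Δρ/ρ₀)/Δz = 9.8 × 1.7044 × 10⁻³ / 13 = 1.2849 × 10⁻³ s⁻² ≈ 1.28 × 10⁻³ s⁻².

1.28 × 10⁻³ s⁻²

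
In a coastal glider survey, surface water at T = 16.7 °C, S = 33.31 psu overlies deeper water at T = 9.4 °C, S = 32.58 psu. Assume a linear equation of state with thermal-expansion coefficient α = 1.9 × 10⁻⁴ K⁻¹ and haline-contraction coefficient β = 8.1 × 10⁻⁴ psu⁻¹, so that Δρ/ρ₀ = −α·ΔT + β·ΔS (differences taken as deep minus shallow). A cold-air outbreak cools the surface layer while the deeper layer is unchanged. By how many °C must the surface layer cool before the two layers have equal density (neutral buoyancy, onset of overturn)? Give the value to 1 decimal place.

Neutral buoyancy requires Δρ = 0, i.e. −α(T_deep − T_surf′) + β(S_deep − S_surf) = 0.
T_surf′ = T_deep − (β/α)·ΔS = 9.4 − (8.1 × 10⁻⁴/1.9 × 10⁻⁴)·(-0.73) = 12.512 °C.
Cooling required: 16.7 − (12.512) = 4.188 °C.

4.2 °C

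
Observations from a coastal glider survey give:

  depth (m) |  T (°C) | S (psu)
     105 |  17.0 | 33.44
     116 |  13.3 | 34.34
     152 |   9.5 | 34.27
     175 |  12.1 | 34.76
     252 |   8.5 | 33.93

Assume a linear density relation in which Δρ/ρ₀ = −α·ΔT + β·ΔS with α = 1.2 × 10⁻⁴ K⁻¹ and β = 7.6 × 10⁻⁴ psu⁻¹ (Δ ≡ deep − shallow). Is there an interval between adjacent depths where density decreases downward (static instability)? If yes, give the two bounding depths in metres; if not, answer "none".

Evaluate Δρ/ρ₀ = −αΔT + βΔS across each adjacent pair:
  105–116 m: −αΔT+βΔS = −(1.2 × 10⁻⁴)(-3.7)+(7.6 × 10⁻⁴)(+0.90) = 1.1 × 10⁻³ → stable
  116–152 m: −αΔT+βΔS = −(1.2 × 10⁻⁴)(-3.8)+(7.6 × 10⁻⁴)(-0.07) = 4.0 × 10⁻⁴ → stable
  152–175 m: −αΔT+βΔS = −(1.2 × 10⁻⁴)(+2.6)+(7.6 × 10⁻⁴)(+0.49) = 6.0 × 10⁻⁵ → stable
  175–252 m: −αΔT+βΔS = −(1.2 × 10⁻⁴)(-3.6)+(7.6 × 10⁻⁴)(-0.83) = -2.0 × 10⁻⁴ → UNSTABLE
The 175–252 m interval has Δρ < 0: lighter water underlies denser water.

175–252 m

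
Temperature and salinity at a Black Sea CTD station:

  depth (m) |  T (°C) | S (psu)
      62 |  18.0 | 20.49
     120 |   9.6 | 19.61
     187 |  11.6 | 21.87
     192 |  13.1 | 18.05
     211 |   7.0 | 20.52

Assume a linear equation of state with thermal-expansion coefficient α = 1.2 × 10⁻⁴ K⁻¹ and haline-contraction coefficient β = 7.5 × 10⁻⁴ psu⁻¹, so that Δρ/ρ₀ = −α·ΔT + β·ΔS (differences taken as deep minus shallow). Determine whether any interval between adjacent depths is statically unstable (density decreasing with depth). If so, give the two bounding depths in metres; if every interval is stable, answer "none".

187–192 m

Evaluate Δρ/ρ₀ = −αΔT + βΔS across each adjacent pair:
  62–120 m: −αΔT+βΔS = −(1.2 × 10⁻⁴)(-8.4)+(7.5 × 10⁻⁴)(-0.88) = 3.5 × 10⁻⁴ → stable
  120–187 m: −αΔT+βΔS = −(1.2 × 10⁻⁴)(+2.0)+(7.5 × 10⁻⁴)(+2.26) = 1.5 × 10⁻³ → stable
  187–192 m: −αΔT+βΔS = −(1.2 × 10⁻⁴)(+1.5)+(7.5 × 10⁻⁴)(-3.82) = -3.0 × 10⁻³ → UNSTABLE
  192–211 m: −αΔT+βΔS = −(1.2 × 10⁻⁴)(-6.1)+(7.5 × 10⁻⁴)(+2.47) = 2.6 × 10⁻³ → stable
The 187–192 m interval has Δρ < 0: lighter water underlies denser water.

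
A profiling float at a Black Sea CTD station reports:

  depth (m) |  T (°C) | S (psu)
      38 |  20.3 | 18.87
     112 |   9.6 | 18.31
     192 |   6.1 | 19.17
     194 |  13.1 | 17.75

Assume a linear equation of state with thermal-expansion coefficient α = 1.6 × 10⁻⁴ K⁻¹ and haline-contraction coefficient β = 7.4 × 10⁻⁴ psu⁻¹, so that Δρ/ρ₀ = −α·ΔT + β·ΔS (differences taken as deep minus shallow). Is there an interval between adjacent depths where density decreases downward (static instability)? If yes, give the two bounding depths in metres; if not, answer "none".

Evaluate Δρ/ρ₀ = −αΔT + βΔS across each adjacent pair:
  38–112 m: −αΔT+βΔS = −(1.6 × 10⁻⁴)(-10.7)+(7.4 × 10⁻⁴)(-0.56) = 1.3 × 10⁻³ → stable
  112–192 m: −αΔT+βΔS = −(1.6 × 10⁻⁴)(-3.5)+(7.4 × 10⁻⁴)(+0.86) = 1.2 × 10⁻³ → stable
  192–194 m: −αΔT+βΔS = −(1.6 × 10⁻⁴)(+7.0)+(7.4 × 10⁻⁴)(-1.42) = -2.2 × 10⁻³ → UNSTABLE
The 192–194 m interval has Δρ < 0: lighter water underlies denser water.

192–194 m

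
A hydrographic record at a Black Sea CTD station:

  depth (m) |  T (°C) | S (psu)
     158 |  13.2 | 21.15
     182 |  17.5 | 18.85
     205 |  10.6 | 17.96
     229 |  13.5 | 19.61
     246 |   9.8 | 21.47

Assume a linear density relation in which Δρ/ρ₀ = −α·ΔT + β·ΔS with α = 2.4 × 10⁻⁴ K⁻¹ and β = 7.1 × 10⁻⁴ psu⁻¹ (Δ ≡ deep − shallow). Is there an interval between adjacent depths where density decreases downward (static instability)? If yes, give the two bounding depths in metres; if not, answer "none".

Evaluate Δρ/ρ₀ = −αΔT + βΔS across each adjacent pair:
  158–182 m: −αΔT+βΔS = −(2.4 × 10⁻⁴)(+4.3)+(7.1 × 10⁻⁴)(-2.30) = -2.7 × 10⁻³ → UNSTABLE
  182–205 m: −αΔT+βΔS = −(2.4 × 10⁻⁴)(-6.9)+(7.1 × 10⁻⁴)(-0.89) = 1.0 × 10⁻³ → stable
  205–229 m: −αΔT+βΔS = −(2.4 × 10⁻⁴)(+2.9)+(7.1 × 10⁻⁴)(+1.65) = 4.8 × 10⁻⁴ → stable
  229–246 m: −αΔT+βΔS = −(2.4 × 10⁻⁴)(-3.7)+(7.1 × 10⁻⁴)(+1.86) = 2.2 × 10⁻³ → stable
The 158–182 m interval has Δρ < 0: lighter water underlies denser water.

158–182 m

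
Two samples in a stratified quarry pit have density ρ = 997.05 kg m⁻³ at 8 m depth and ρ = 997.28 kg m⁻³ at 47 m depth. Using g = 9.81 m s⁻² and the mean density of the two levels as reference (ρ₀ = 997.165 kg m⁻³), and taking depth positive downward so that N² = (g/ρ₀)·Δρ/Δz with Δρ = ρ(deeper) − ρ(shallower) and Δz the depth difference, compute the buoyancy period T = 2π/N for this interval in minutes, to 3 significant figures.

13.7 min

Δρ = 997.28 − 997.05 = 0.23 kg m⁻³ over Δz = 47 − 8 = 39 m.
N² = (9.81/997.165) × (0.23/39) = 5.8018 × 10⁻⁵ s⁻².
N = √(5.8018 × 10⁻⁵) = 7.6170 × 10⁻³ rad s⁻¹, so T = 2π/N = 824.89 s = 13.748 min ≈ 13.7 min.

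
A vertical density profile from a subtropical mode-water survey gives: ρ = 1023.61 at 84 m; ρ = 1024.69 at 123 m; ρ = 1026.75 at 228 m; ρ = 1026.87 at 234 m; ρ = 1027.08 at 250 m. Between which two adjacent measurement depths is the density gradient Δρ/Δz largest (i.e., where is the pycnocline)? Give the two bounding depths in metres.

84–123 m

Compute the density gradient over each adjacent pair:
  84–123 m: Δρ/Δz = 1.08/39 = 0.028 kg m⁻⁴
  123–228 m: Δρ/Δz = 2.06/105 = 0.020 kg m⁻⁴
  228–234 m: Δρ/Δz = 0.12/6 = 0.020 kg m⁻⁴
  234–250 m: Δρ/Δz = 0.21/16 = 0.013 kg m⁻⁴
The largest gradient is in the 84–123 m interval — the pycnocline.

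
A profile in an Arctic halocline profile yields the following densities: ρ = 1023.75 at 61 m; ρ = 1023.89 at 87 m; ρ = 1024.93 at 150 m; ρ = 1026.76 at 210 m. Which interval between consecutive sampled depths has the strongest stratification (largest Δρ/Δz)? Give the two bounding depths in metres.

150–210 m

Compute the density gradient over each adjacent pair:
  61–87 m: Δρ/Δz = 0.14/26 = 5.4 × 10⁻³ kg m⁻⁴
  87–150 m: Δρ/Δz = 1.04/63 = 0.017 kg m⁻⁴
  150–210 m: Δρ/Δz = 1.83/60 = 0.031 kg m⁻⁴
The largest gradient is in the 150–210 m interval — the pycnocline.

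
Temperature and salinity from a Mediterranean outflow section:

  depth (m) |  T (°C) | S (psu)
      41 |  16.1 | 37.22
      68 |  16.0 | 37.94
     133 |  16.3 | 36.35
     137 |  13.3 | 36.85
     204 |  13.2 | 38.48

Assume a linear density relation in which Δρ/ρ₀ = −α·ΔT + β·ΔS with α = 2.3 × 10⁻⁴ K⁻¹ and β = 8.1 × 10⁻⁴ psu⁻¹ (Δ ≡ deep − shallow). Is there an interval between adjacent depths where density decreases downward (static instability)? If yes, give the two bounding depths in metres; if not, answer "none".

Evaluate Δρ/ρ₀ = −αΔT + βΔS across each adjacent pair:
  41–68 m: −αΔT+βΔS = −(2.3 × 10⁻⁴)(-0.1)+(8.1 × 10⁻⁴)(+0.72) = 6.1 × 10⁻⁴ → stable
  68–133 m: −αΔT+βΔS = −(2.3 × 10⁻⁴)(+0.3)+(8.1 × 10⁻⁴)(-1.59) = -1.4 × 10⁻³ → UNSTABLE
  133–137 m: −αΔT+βΔS = −(2.3 × 10⁻⁴)(-3.0)+(8.1 × 10⁻⁴)(+0.50) = 1.1 × 10⁻³ → stable
  137–204 m: −αΔT+βΔS = −(2.3 × 10⁻⁴)(-0.1)+(8.1 × 10⁻⁴)(+1.63) = 1.3 × 10⁻³ → stable
The 68–133 m interval has Δρ < 0: lighter water underlies denser water.

68–133 m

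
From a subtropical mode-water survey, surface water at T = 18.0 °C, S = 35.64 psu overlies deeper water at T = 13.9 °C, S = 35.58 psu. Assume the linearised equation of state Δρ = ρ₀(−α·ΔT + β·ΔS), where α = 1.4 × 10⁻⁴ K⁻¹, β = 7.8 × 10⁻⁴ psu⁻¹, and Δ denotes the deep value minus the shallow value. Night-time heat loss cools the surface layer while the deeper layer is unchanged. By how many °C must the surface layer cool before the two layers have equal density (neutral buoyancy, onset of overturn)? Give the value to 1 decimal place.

Neutral buoyancy requires Δρ = 0, i.e. −α(T_deep − T_surf′) + β(S_deep − S_surf) = 0.
T_surf′ = T_deep − (β/α)·ΔS = 13.9 − (7.8 × 10⁻⁴/1.4 × 10⁻⁴)·(-0.06) = 14.234 °C.
Cooling required: 18.0 − (14.234) = 3.766 °C.

3.8 °C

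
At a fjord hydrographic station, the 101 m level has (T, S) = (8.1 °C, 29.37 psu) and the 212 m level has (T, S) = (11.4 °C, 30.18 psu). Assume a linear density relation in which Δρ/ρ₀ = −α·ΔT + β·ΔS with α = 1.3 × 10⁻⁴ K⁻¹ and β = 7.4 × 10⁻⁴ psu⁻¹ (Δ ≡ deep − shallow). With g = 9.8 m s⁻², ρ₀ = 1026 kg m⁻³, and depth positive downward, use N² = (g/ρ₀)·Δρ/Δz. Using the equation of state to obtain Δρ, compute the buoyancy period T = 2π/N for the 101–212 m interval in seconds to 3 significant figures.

ΔT = +3.3 K, ΔS = +0.81 psu (deep − shallow).
Δρ/ρ₀ = −αΔT + βΔS = -4.29 × 10⁻⁴ + 5.994 × 10⁻⁴ = 1.704 × 10⁻⁴, so Δρ ≈ 0.1748 kg m⁻³.
N² = (g/ρ₀)·Δρ/Δz = g·(Δρ/ρ₀)/Δz = 9.8 × 1.704 × 10⁻⁴ / 111 = 1.5044 × 10⁻⁵ s⁻².
N = √(1.5044 × 10⁻⁵) = 3.8787 × 10⁻³ rad s⁻¹ → T = 2π/N = 1.6199 × 10³ s ≈ 1.62 × 10³ s.

1.62 × 10³ s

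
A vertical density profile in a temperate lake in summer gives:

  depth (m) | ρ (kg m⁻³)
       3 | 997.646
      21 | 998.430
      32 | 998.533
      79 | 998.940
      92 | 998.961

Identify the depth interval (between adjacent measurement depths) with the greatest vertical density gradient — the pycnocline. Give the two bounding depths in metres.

3–21 m

Compute the density gradient over each adjacent pair:
  3–21 m: Δρ/Δz = 0.784/18 = 0.044 kg m⁻⁴
  21–32 m: Δρ/Δz = 0.103/11 = 9.4 × 10⁻³ kg m⁻⁴
  32–79 m: Δρ/Δz = 0.407/47 = 8.7 × 10⁻³ kg m⁻⁴
  79–92 m: Δρ/Δz = 0.021/13 = 1.6 × 10⁻³ kg m⁻⁴
The largest gradient is in the 3–21 m interval — the pycnocline.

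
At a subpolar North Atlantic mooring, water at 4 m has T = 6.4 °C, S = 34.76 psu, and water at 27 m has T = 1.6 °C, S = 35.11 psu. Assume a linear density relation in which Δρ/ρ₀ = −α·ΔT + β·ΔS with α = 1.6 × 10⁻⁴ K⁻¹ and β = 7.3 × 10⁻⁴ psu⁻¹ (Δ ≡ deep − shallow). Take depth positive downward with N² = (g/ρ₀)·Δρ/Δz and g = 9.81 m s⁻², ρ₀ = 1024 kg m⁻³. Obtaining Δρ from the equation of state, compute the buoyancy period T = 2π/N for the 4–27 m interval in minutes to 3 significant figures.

5.01 min

ΔT = -4.8 K, ΔS = +0.35 psu (deep − shallow).
Δρ/ρ₀ = −αΔT + βΔS = 7.68 × 10⁻⁴ + 2.555 × 10⁻⁴ = 1.0235 × 10⁻³, so Δρ ≈ 1.048 kg m⁻³.
N² = (g/ρ₀)·Δρ/Δz = g·(Δρ/ρ₀)/Δz = 9.81 × 1.0235 × 10⁻³ / 23 = 4.3655 × 10⁻⁴ s⁻².
N = √(4.3655 × 10⁻⁴) = 0.020894 rad s⁻¹ → T = 2π/N = 300.72 s = 5.0120 min ≈ 5.01 min.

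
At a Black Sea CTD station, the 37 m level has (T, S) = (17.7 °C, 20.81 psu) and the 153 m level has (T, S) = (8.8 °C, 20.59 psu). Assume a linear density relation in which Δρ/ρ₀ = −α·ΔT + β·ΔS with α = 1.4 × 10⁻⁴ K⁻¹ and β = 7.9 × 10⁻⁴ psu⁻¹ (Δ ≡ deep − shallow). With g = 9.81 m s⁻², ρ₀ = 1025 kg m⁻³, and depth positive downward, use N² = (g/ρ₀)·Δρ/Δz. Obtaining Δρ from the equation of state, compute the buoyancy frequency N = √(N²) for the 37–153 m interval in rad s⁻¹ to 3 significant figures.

ΔT = -8.9 K, ΔS = -0.22 psu (deep − shallow).
Δρ/ρ₀ = −αΔT + βΔS = 1.246 × 10⁻³ − 1.738 × 10⁻⁴ = 1.0722 × 10⁻³, so Δρ ≈ 1.099 kg m⁻³.
N² = (g/ρ₀)·Δρ/Δz = g·(Δρ/ρ₀)/Δz = 9.81 × 1.0722 × 10⁻³ / 116 = 9.0675 × 10⁻⁵ s⁻².
N = √(9.0675 × 10⁻⁵) = 9.5223 × 10⁻³ rad s⁻¹ ≈ 9.52 × 10⁻³ rad s⁻¹.

9.52 × 10⁻³ rad s⁻¹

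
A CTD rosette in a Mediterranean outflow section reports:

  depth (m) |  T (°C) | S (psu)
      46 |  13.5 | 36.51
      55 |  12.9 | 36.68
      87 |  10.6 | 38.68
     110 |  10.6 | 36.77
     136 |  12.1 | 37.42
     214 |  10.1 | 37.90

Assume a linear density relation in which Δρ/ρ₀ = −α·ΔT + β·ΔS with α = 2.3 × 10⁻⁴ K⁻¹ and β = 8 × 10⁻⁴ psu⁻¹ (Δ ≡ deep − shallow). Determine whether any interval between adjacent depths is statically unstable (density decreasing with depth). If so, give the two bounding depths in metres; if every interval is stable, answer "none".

Evaluate Δρ/ρ₀ = −αΔT + βΔS across each adjacent pair:
  46–55 m: −αΔT+βΔS = −(2.3 × 10⁻⁴)(-0.6)+(8 × 10⁻⁴)(+0.17) = 2.7 × 10⁻⁴ → stable
  55–87 m: −αΔT+βΔS = −(2.3 × 10⁻⁴)(-2.3)+(8 × 10⁻⁴)(+2.00) = 2.1 × 10⁻³ → stable
  87–110 m: −αΔT+βΔS = −(2.3 × 10⁻⁴)(+0.0)+(8 × 10⁻⁴)(-1.91) = -1.5 × 10⁻³ → UNSTABLE
  110–136 m: −αΔT+βΔS = −(2.3 × 10⁻⁴)(+1.5)+(8 × 10⁻⁴)(+0.65) = 1.8 × 10⁻⁴ → stable
  136–214 m: −αΔT+βΔS = −(2.3 × 10⁻⁴)(-2.0)+(8 × 10⁻⁴)(+0.48) = 8.4 × 10⁻⁴ → stable
The 87–110 m interval has Δρ < 0: lighter water underlies denser water.

87–110 m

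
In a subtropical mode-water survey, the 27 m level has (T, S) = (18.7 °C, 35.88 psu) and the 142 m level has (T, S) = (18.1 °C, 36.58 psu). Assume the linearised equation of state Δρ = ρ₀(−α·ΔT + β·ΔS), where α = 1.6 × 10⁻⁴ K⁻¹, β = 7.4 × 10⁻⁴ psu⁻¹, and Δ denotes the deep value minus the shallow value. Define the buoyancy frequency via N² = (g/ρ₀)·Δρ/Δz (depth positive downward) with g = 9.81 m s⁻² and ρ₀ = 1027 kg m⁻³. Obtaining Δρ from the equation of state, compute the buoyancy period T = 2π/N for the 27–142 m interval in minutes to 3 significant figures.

14.5 min

ΔT = -0.6 K, ΔS = +0.70 psu (deep − shallow).
Δρ/ρ₀ = −αΔT + βΔS = 9.60 × 10⁻⁵ + 5.18 × 10⁻⁴ = 6.14 × 10⁻⁴, so Δρ ≈ 0.6306 kg m⁻³.
N² = (g/ρ₀)·Δρ/Δz = g·(Δρ/ρ₀)/Δz = 9.81 × 6.14 × 10⁻⁴ / 115 = 5.2377 × 10⁻⁵ s⁻².
N = √(5.2377 × 10⁻⁵) = 7.2372 × 10⁻³ rad s⁻¹ → T = 2π/N = 868.18 s = 14.470 min ≈ 14.5 min.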